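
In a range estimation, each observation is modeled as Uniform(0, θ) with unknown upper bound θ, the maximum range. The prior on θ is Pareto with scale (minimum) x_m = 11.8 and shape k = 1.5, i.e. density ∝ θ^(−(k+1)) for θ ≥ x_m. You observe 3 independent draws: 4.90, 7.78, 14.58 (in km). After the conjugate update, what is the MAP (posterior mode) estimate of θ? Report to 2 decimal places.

A Pareto(scale x_m, shape k) prior on the upper bound θ of Uniform(0, θ) is conjugate: posterior is Pareto(max(x_m, max xᵢ), k + n).
Sample maximum = 14.58; prior scale x_m = 11.8 → posterior scale = max = 14.58.
Posterior shape = 1.5 + 3 = 4.5.
The Pareto density is decreasing on [x_m, ∞), so the mode is x_m = 14.58.

14.58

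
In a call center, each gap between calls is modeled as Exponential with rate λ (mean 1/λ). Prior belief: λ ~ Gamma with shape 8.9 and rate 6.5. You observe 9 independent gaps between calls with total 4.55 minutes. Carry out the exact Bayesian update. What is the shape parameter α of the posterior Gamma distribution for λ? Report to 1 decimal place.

With a Gamma(shape α, rate β) prior on the exponential rate λ, the posterior after n observations with total T = Σxᵢ is Gamma(α+n, β+T).
Posterior: Gamma(8.9+9, 6.5+4.55) = Gamma(17.9, 11.05).
Posterior α = 17.9.

17.9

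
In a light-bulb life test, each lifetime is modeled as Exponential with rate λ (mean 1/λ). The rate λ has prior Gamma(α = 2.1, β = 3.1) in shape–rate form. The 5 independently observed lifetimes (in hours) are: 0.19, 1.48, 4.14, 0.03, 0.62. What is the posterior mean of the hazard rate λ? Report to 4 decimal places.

0.7427

With a Gamma(shape α, rate β) prior on the exponential rate λ, the posterior after n observations with total T = Σxᵢ is Gamma(α+n, β+T).
Sum of observations T = 6.46 hours; n = 5.
Posterior: Gamma(2.1+5, 3.1+6.46) = Gamma(7.1, 9.56).
Posterior mean of λ = α/β = 7.1/9.56 = 0.7427.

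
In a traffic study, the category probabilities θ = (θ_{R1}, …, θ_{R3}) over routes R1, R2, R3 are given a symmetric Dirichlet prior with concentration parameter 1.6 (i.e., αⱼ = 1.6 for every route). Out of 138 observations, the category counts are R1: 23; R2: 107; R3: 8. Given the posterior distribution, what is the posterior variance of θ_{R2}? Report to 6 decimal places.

0.001267

The Dirichlet prior is conjugate to the Multinomial likelihood: each posterior αⱼ = prior αⱼ + observed count nⱼ.
Posterior concentration: (24.6, 108.6, 9.6), total = 142.8.
Var[θ_j] = α_j(Σα−α_j)/((Σα)²(Σα+1)) = 108.6·34.2/(142.8²·143.8) = 0.001267.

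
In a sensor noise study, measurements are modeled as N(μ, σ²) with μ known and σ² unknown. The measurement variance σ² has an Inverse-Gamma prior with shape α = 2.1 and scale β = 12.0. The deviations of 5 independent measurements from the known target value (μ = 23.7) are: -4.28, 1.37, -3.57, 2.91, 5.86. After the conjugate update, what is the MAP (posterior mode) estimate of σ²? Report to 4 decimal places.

With known mean μ and an Inverse-Gamma(α, β) prior on σ², the Normal likelihood is conjugate: posterior is Inv-Gamma(α + n/2, β + Σ(xᵢ−μ)²/2).
Σ(xᵢ−μ)² = (-4.28)² + (1.37)² + (-3.57)² + (2.91)² + (5.86)² = 75.7479.
Posterior: Inv-Gamma(2.1 + 5/2, 12.0 + 75.7479/2) = Inv-Gamma(4.60, 49.87395).
Mode = β/(α+1) = 49.87395/5.60 = 8.9061.

8.9061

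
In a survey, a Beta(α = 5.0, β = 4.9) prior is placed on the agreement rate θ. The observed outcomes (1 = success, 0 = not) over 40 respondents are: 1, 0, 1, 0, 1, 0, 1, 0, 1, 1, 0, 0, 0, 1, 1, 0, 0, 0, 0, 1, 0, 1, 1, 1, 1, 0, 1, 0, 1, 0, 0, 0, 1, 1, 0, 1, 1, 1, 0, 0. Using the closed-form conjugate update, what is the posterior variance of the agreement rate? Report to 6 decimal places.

The Beta prior is conjugate to a Binomial/Bernoulli likelihood; the update adds successes to α and failures to β.
Posterior: Beta(α+k, β+n−k) = Beta(5.0+20, 4.9+20) = Beta(25.0, 24.9).
Var = αβ/((α+β)²(α+β+1)) = 25.0·24.9/(49.9²·50.9) = 0.004912.

0.004912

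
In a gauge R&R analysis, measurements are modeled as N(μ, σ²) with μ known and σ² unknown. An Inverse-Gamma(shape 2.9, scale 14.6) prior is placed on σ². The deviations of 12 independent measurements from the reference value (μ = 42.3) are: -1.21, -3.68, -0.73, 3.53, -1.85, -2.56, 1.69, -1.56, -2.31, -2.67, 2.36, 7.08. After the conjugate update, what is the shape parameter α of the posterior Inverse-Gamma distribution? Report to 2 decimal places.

8.90

With known mean μ and an Inverse-Gamma(α, β) prior on σ², the Normal likelihood is conjugate: posterior is Inv-Gamma(α + n/2, β + Σ(xᵢ−μ)²/2).
Σ(xᵢ−μ)² = (-1.21)² + (-3.68)² + (-0.73)² + (3.53)² + (-1.85)² + (-2.56)² + (1.69)² + (-1.56)² + (-2.31)² + (-2.67)² + (2.36)² + (7.08)² = 111.4271.
Posterior: Inv-Gamma(2.9 + 12/2, 14.6 + 111.4271/2) = Inv-Gamma(8.90, 70.31355).
Posterior α = 8.90.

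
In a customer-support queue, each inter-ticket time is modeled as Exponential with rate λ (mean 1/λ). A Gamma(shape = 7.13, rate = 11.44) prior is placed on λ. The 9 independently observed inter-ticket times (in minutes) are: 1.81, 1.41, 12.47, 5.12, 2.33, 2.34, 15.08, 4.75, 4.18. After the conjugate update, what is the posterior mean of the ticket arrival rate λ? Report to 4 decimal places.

With a Gamma(shape α, rate β) prior on the exponential rate λ, the posterior after n observations with total T = Σxᵢ is Gamma(α+n, β+T).
Sum of observations T = 49.49 minutes; n = 9.
Posterior: Gamma(7.13+9, 11.44+49.49) = Gamma(16.13, 60.93).
Posterior mean of λ = α/β = 16.13/60.93 = 0.2647.

0.2647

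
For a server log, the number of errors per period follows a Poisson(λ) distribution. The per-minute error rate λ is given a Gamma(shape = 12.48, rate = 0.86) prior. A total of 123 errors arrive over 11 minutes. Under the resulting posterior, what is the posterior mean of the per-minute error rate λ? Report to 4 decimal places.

11.4233

With a Gamma(shape α, rate β) prior, the Poisson likelihood is conjugate: the posterior is Gamma(α + ΣXᵢ, β + n).
Posterior: Gamma(α+S, β+n) = Gamma(12.48+123, 0.86+11) = Gamma(135.48, 11.86).
Posterior mean = α/β = 135.48/11.86 = 11.4233.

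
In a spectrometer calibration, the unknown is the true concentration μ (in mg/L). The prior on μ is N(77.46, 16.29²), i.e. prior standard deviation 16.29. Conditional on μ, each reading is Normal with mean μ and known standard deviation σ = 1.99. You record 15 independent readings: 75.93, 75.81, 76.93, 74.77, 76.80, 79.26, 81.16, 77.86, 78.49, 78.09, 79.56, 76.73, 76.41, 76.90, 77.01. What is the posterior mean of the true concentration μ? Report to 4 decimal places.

For Normal data with known variance σ², a Normal(μ₀, σ₀²) prior on μ is conjugate. Posterior precision = 1/σ₀² + n/σ²; posterior mean is the precision-weighted average of μ₀ and x̄.
Σxᵢ = 75.93 + 75.81 + 76.93 + 74.77 + 76.80 + 79.26 + 81.16 + 77.86 + 78.49 + 78.09 + 79.56 + 76.73 + 76.41 + 76.90 + 77.01 = 1161.71, so n·x̄ = 1161.71.
σ₀² = 16.29² = 265.3641, σ² = 1.99² = 3.9601; σ² + n·σ₀² = 3.9601 + 15·265.3641 = 3984.4216.
Posterior mean = (μ₀/σ₀² + n·x̄/σ²)/(1/σ₀² + n/σ²) = (σ²·μ₀ + σ₀²·n·x̄)/(σ² + n·σ₀²) = (3.9601·77.46 + 265.3641·1161.71)/3984.4216 = 308582.877957/3984.4216 = 77.4473.

77.4473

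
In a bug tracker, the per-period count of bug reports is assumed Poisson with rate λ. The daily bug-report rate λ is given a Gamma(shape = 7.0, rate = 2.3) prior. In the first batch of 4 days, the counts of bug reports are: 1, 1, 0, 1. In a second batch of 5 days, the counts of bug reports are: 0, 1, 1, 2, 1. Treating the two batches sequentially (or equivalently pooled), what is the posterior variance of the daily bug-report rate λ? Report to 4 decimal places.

With a Gamma(shape α, rate β) prior, the Poisson likelihood is conjugate: the posterior is Gamma(α + ΣXᵢ, β + n).
Batch 1: sum of counts S = 3 over n = 4 days.
After batch 1: Gamma(α+S, β+n) = Gamma(7.0+3, 2.3+4) = Gamma(10.0, 6.3).
Batch 2: sum of counts S = 5 over n = 5 days.
After batch 2: Gamma(α+S, β+n) = Gamma(10.0+5, 6.3+5) = Gamma(15.0, 11.3).
Var = α/β² = 15.0/11.3² = 0.1175.

0.1175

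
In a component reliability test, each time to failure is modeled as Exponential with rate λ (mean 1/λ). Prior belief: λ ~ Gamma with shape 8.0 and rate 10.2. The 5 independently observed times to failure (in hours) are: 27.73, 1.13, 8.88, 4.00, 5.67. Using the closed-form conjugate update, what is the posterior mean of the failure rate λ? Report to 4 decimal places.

0.2257

With a Gamma(shape α, rate β) prior on the exponential rate λ, the posterior after n observations with total T = Σxᵢ is Gamma(α+n, β+T).
Sum of observations T = 47.41 hours; n = 5.
Posterior: Gamma(8.0+5, 10.2+47.41) = Gamma(13.0, 57.61).
Posterior mean of λ = α/β = 13.0/57.61 = 0.2257.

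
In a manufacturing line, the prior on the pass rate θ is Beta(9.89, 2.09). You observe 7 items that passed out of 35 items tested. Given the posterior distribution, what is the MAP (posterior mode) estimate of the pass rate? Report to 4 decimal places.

0.3533

The Beta prior is conjugate to a Binomial/Bernoulli likelihood; the update adds successes to α and failures to β.
Posterior: Beta(α+k, β+n−k) = Beta(9.89+7, 2.09+28) = Beta(16.89, 30.09).
Mode of Beta(a,b) for a,b>1 is (a−1)/(a+b−2) = 15.89/44.98 = 0.3533.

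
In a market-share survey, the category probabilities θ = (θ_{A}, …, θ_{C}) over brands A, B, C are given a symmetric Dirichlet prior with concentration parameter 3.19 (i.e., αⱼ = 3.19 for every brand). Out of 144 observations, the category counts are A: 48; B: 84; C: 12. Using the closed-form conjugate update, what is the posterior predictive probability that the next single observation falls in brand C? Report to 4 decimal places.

0.0989

The Dirichlet prior is conjugate to the Multinomial likelihood: each posterior αⱼ = prior αⱼ + observed count nⱼ.
Posterior concentration: (51.19, 87.19, 15.19), total = 153.57.
P(next = C | data) = α_{C}/Σα = 0.0989.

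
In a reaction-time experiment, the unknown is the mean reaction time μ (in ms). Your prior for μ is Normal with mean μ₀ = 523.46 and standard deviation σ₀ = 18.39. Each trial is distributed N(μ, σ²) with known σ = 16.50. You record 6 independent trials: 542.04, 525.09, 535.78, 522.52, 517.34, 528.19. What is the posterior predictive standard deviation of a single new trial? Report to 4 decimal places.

For Normal data with known variance σ², a Normal(μ₀, σ₀²) prior on μ is conjugate. Posterior precision = 1/σ₀² + n/σ²; posterior mean is the precision-weighted average of μ₀ and x̄.
σ₀² = 18.39² = 338.1921, σ² = 16.50² = 272.25; σ² + n·σ₀² = 272.25 + 6·338.1921 = 2301.4026.
Posterior precision = 1/σ₀² + n/σ² = 1/338.1921 + 6/272.25 = (σ² + n·σ₀²)/(σ₀²σ²) = 2301.4026/(338.1921·272.25); posterior variance σₙ² = σ₀²σ²/(σ² + n·σ₀²) = 338.1921·272.25/2301.4026 = 40.007254.
Predictive variance for one new observation = σₙ² + σ² = 338.1921·272.25/2301.4026 + 272.25 = σ²·(σ₀² + 2301.4026)/2301.4026 = 272.25·2639.5947/2301.4026 = 312.257254; SD = √(272.25·2639.5947/2301.4026) = 17.6708.

17.6708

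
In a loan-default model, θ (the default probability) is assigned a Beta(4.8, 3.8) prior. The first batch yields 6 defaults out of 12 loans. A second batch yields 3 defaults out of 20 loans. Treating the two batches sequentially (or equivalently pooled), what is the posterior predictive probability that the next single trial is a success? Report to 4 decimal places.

The Beta prior is conjugate to a Binomial/Bernoulli likelihood; the update adds successes to α and failures to β.
After batch 1: Beta(4.8+6, 3.8+6) = Beta(10.8, 9.8).
After batch 2: Beta(10.8+3, 9.8+17) = Beta(13.8, 26.8).
For a single future Bernoulli trial, P(success | data) = α/(α+β) = 0.3399.

0.3399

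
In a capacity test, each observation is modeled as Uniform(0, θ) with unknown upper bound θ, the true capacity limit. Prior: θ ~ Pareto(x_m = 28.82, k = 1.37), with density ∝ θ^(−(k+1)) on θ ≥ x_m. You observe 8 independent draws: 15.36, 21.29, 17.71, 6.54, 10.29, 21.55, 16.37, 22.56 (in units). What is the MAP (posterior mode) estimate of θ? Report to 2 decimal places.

28.82

A Pareto(scale x_m, shape k) prior on the upper bound θ of Uniform(0, θ) is conjugate: posterior is Pareto(max(x_m, max xᵢ), k + n).
Sample maximum = 22.56; prior scale x_m = 28.82 → posterior scale = max = 28.82.
Posterior shape = 1.37 + 8 = 9.37.
The Pareto density is decreasing on [x_m, ∞), so the mode is x_m = 28.82.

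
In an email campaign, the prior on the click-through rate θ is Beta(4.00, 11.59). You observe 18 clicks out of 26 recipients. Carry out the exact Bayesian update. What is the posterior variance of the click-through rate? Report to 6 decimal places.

0.005850

The Beta prior is conjugate to a Binomial/Bernoulli likelihood; the update adds successes to α and failures to β.
Posterior: Beta(α+k, β+n−k) = Beta(4.00+18, 11.59+8) = Beta(22.00, 19.59).
Var = αβ/((α+β)²(α+β+1)) = 22.00·19.59/(41.59²·42.59) = 0.005850.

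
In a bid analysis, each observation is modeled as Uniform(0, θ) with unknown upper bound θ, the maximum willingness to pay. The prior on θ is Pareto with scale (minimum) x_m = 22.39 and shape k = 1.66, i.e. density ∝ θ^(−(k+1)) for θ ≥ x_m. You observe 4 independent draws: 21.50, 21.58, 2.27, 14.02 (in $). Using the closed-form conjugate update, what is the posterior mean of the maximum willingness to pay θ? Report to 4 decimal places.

A Pareto(scale x_m, shape k) prior on the upper bound θ of Uniform(0, θ) is conjugate: posterior is Pareto(max(x_m, max xᵢ), k + n).
Sample maximum = 21.58; prior scale x_m = 22.39 → posterior scale = max = 22.39.
Posterior shape = 1.66 + 4 = 5.66.
E[θ|data] = k·x_m/(k−1) = 5.66·22.39/4.66 = 27.1947.

27.1947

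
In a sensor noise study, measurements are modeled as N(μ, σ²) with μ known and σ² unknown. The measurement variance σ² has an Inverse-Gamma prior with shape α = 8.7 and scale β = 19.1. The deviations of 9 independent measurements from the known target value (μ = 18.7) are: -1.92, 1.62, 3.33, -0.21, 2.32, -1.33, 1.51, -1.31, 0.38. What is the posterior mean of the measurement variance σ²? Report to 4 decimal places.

2.7433

With known mean μ and an Inverse-Gamma(α, β) prior on σ², the Normal likelihood is conjugate: posterior is Inv-Gamma(α + n/2, β + Σ(xᵢ−μ)²/2).
Σ(xᵢ−μ)² = (-1.92)² + (1.62)² + (3.33)² + (-0.21)² + (2.32)² + (-1.33)² + (1.51)² + (-1.31)² + (0.38)² = 28.7357.
Posterior: Inv-Gamma(8.7 + 9/2, 19.1 + 28.7357/2) = Inv-Gamma(13.20, 33.46785).
E[σ²|data] = β/(α−1) = 33.46785/12.20 = 2.7433.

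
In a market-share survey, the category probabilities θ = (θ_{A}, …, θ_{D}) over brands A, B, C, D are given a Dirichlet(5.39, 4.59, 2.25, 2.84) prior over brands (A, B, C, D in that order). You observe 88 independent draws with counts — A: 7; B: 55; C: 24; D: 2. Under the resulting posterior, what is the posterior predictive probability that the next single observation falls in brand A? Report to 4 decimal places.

The Dirichlet prior is conjugate to the Multinomial likelihood: each posterior αⱼ = prior αⱼ + observed count nⱼ.
Posterior concentration: (12.39, 59.59, 26.25, 4.84), total = 103.07.
P(next = A | data) = α_{A}/Σα = 0.1202.

0.1202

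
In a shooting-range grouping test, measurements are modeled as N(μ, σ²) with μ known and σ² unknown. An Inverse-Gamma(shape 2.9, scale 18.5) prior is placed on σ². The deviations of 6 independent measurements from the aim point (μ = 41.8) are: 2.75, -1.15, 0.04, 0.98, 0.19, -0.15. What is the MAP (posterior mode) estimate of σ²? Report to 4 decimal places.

With known mean μ and an Inverse-Gamma(α, β) prior on σ², the Normal likelihood is conjugate: posterior is Inv-Gamma(α + n/2, β + Σ(xᵢ−μ)²/2).
Σ(xᵢ−μ)² = (2.75)² + (-1.15)² + (0.04)² + (0.98)² + (0.19)² + (-0.15)² = 9.9056.
Posterior: Inv-Gamma(2.9 + 6/2, 18.5 + 9.9056/2) = Inv-Gamma(5.90, 23.45280).
Mode = β/(α+1) = 23.45280/6.90 = 3.3990.

3.3990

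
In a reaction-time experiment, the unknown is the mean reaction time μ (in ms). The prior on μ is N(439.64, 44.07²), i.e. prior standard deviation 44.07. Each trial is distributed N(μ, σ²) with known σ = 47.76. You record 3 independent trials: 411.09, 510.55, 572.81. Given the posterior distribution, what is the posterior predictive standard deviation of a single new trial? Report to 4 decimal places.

53.1737

For Normal data with known variance σ², a Normal(μ₀, σ₀²) prior on μ is conjugate. Posterior precision = 1/σ₀² + n/σ²; posterior mean is the precision-weighted average of μ₀ and x̄.
σ₀² = 44.07² = 1942.1649, σ² = 47.76² = 2281.0176; σ² + n·σ₀² = 2281.0176 + 3·1942.1649 = 8107.5123.
Posterior precision = 1/σ₀² + n/σ² = 1/1942.1649 + 3/2281.0176 = (σ² + n·σ₀²)/(σ₀²σ²) = 8107.5123/(1942.1649·2281.0176); posterior variance σₙ² = σ₀²σ²/(σ² + n·σ₀²) = 1942.1649·2281.0176/8107.5123 = 546.420672.
Predictive variance for one new observation = σₙ² + σ² = 1942.1649·2281.0176/8107.5123 + 2281.0176 = σ²·(σ₀² + 8107.5123)/8107.5123 = 2281.0176·10049.6772/8107.5123 = 2827.438272; SD = √(2281.0176·10049.6772/8107.5123) = 53.1737.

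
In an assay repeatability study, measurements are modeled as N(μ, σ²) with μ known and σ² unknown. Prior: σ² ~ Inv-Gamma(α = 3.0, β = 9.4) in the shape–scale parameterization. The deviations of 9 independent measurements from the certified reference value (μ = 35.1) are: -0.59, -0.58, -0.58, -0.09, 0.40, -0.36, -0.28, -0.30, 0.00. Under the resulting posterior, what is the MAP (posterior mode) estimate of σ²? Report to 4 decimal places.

With known mean μ and an Inverse-Gamma(α, β) prior on σ², the Normal likelihood is conjugate: posterior is Inv-Gamma(α + n/2, β + Σ(xᵢ−μ)²/2).
Σ(xᵢ−μ)² = (-0.59)² + (-0.58)² + (-0.58)² + (-0.09)² + (0.40)² + (-0.36)² + (-0.28)² + (-0.30)² + (0.00)² = 1.4870.
Posterior: Inv-Gamma(3.0 + 9/2, 9.4 + 1.4870/2) = Inv-Gamma(7.50, 10.14350).
Mode = β/(α+1) = 10.14350/8.50 = 1.1934.

1.1934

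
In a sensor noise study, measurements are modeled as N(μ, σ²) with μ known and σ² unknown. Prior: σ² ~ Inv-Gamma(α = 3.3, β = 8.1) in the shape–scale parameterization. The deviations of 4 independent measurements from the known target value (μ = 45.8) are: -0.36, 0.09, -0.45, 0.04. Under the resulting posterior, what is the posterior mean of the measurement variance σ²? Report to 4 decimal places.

1.9235

With known mean μ and an Inverse-Gamma(α, β) prior on σ², the Normal likelihood is conjugate: posterior is Inv-Gamma(α + n/2, β + Σ(xᵢ−μ)²/2).
Σ(xᵢ−μ)² = (-0.36)² + (0.09)² + (-0.45)² + (0.04)² = 0.3418.
Posterior: Inv-Gamma(3.3 + 4/2, 8.1 + 0.3418/2) = Inv-Gamma(5.30, 8.27090).
E[σ²|data] = β/(α−1) = 8.27090/4.30 = 1.9235.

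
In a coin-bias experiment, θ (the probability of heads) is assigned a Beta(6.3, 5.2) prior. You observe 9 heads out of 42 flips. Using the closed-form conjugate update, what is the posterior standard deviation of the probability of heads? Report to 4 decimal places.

0.0612

The Beta prior is conjugate to a Binomial/Bernoulli likelihood; the update adds successes to α and failures to β.
Posterior: Beta(α+k, β+n−k) = Beta(6.3+9, 5.2+33) = Beta(15.3, 38.2).
Var = αβ/((α+β)²(α+β+1)) = 15.3·38.2/(53.5²·54.5) = 0.00374672; SD = √0.00374672 = 0.0612.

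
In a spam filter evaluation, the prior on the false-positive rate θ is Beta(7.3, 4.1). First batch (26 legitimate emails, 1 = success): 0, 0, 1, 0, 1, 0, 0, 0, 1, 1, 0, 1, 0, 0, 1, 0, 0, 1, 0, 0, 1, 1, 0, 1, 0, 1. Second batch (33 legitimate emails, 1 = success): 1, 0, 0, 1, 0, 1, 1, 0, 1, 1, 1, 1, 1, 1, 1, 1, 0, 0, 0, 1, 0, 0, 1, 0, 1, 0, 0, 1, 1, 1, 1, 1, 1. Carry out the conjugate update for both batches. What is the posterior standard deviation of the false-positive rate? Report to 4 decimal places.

0.0588

The Beta prior is conjugate to a Binomial/Bernoulli likelihood; the update adds successes to α and failures to β.
After batch 1: Beta(7.3+11, 4.1+15) = Beta(18.3, 19.1).
After batch 2: Beta(18.3+21, 19.1+12) = Beta(39.3, 31.1).
Var = αβ/((α+β)²(α+β+1)) = 39.3·31.1/(70.4²·71.4) = 0.00345390; SD = √0.00345390 = 0.0588.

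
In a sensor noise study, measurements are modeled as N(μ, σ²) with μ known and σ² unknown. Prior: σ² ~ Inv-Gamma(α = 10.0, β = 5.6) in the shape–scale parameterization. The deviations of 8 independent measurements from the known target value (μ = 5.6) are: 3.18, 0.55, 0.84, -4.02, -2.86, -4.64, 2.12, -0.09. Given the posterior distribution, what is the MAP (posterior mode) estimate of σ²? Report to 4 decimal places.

With known mean μ and an Inverse-Gamma(α, β) prior on σ², the Normal likelihood is conjugate: posterior is Inv-Gamma(α + n/2, β + Σ(xᵢ−μ)²/2).
Σ(xᵢ−μ)² = (3.18)² + (0.55)² + (0.84)² + (-4.02)² + (-2.86)² + (-4.64)² + (2.12)² + (-0.09)² = 61.4926.
Posterior: Inv-Gamma(10.0 + 8/2, 5.6 + 61.4926/2) = Inv-Gamma(14.00, 36.34630).
Mode = β/(α+1) = 36.34630/15.00 = 2.4231.

2.4231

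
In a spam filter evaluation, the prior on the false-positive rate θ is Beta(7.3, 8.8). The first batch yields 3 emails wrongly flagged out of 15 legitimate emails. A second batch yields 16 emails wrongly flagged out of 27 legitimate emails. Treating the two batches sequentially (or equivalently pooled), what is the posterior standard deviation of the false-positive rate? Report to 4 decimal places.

The Beta prior is conjugate to a Binomial/Bernoulli likelihood; the update adds successes to α and failures to β.
After batch 1: Beta(7.3+3, 8.8+12) = Beta(10.3, 20.8).
After batch 2: Beta(10.3+16, 20.8+11) = Beta(26.3, 31.8).
Var = αβ/((α+β)²(α+β+1)) = 26.3·31.8/(58.1²·59.1) = 0.00419221; SD = √0.00419221 = 0.0647.

0.0647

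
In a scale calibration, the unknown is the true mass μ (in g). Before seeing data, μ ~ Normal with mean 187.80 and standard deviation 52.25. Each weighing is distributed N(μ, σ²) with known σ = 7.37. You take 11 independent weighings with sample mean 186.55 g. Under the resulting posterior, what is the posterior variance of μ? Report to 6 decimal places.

4.928985

For Normal data with known variance σ², a Normal(μ₀, σ₀²) prior on μ is conjugate. Posterior precision = 1/σ₀² + n/σ²; posterior mean is the precision-weighted average of μ₀ and x̄.
σ₀² = 52.25² = 2730.0625, σ² = 7.37² = 54.3169; σ² + n·σ₀² = 54.3169 + 11·2730.0625 = 30085.0044.
Posterior precision = 1/σ₀² + n/σ² = 1/2730.0625 + 11/54.3169 = (σ² + n·σ₀²)/(σ₀²σ²) = 30085.0044/(2730.0625·54.3169); posterior variance σₙ² = σ₀²σ²/(σ² + n·σ₀²) = 2730.0625·54.3169/30085.0044 = 4.928985.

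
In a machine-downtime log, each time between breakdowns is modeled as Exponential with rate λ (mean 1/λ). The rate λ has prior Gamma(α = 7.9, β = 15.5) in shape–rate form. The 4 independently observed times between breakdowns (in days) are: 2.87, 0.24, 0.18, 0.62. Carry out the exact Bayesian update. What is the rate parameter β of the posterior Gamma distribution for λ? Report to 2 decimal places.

19.41

With a Gamma(shape α, rate β) prior on the exponential rate λ, the posterior after n observations with total T = Σxᵢ is Gamma(α+n, β+T).
Sum of observations T = 3.91 days; n = 4.
Posterior: Gamma(7.9+4, 15.5+3.91) = Gamma(11.9, 19.41).
Posterior β = 19.41.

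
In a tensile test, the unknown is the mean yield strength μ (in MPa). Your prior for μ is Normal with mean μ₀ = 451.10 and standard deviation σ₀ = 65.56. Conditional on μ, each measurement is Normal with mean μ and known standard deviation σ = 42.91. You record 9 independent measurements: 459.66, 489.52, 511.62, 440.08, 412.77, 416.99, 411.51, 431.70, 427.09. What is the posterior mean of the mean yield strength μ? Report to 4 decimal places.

444.8465

For Normal data with known variance σ², a Normal(μ₀, σ₀²) prior on μ is conjugate. Posterior precision = 1/σ₀² + n/σ²; posterior mean is the precision-weighted average of μ₀ and x̄.
Σxᵢ = 459.66 + 489.52 + 511.62 + 440.08 + 412.77 + 416.99 + 411.51 + 431.70 + 427.09 = 4000.94, so n·x̄ = 4000.94.
σ₀² = 65.56² = 4298.1136, σ² = 42.91² = 1841.2681; σ² + n·σ₀² = 1841.2681 + 9·4298.1136 = 40524.2905.
Posterior mean = (μ₀/σ₀² + n·x̄/σ²)/(1/σ₀² + n/σ²) = (σ²·μ₀ + σ₀²·n·x̄)/(σ² + n·σ₀²) = (1841.2681·451.10 + 4298.1136·4000.94)/40524.2905 = 18027090.666694/40524.2905 = 444.8465.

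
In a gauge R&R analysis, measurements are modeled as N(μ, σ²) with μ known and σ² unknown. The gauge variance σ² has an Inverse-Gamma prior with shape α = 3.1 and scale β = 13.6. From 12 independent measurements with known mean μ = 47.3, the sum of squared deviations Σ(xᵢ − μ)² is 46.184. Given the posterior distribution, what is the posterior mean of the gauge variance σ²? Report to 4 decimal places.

With known mean μ and an Inverse-Gamma(α, β) prior on σ², the Normal likelihood is conjugate: posterior is Inv-Gamma(α + n/2, β + Σ(xᵢ−μ)²/2).
Posterior: Inv-Gamma(3.1 + 12/2, 13.6 + 46.184/2) = Inv-Gamma(9.10, 36.6920).
E[σ²|data] = β/(α−1) = 36.6920/8.10 = 4.5299.

4.5299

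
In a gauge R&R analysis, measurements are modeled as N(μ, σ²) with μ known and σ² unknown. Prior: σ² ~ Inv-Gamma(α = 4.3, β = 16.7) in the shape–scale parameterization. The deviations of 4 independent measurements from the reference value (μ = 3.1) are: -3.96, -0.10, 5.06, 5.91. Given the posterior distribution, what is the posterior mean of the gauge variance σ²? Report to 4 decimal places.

With known mean μ and an Inverse-Gamma(α, β) prior on σ², the Normal likelihood is conjugate: posterior is Inv-Gamma(α + n/2, β + Σ(xᵢ−μ)²/2).
Σ(xᵢ−μ)² = (-3.96)² + (-0.10)² + (5.06)² + (5.91)² = 76.2233.
Posterior: Inv-Gamma(4.3 + 4/2, 16.7 + 76.2233/2) = Inv-Gamma(6.30, 54.81165).
E[σ²|data] = β/(α−1) = 54.81165/5.30 = 10.3418.

10.3418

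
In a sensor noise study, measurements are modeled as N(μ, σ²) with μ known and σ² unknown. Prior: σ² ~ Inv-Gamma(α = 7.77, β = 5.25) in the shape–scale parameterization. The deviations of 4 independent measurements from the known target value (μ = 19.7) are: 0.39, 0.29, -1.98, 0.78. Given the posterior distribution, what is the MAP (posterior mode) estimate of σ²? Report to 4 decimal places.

0.7087

With known mean μ and an Inverse-Gamma(α, β) prior on σ², the Normal likelihood is conjugate: posterior is Inv-Gamma(α + n/2, β + Σ(xᵢ−μ)²/2).
Σ(xᵢ−μ)² = (0.39)² + (0.29)² + (-1.98)² + (0.78)² = 4.7650.
Posterior: Inv-Gamma(7.77 + 4/2, 5.25 + 4.7650/2) = Inv-Gamma(9.77, 7.63250).
Mode = β/(α+1) = 7.63250/10.77 = 0.7087.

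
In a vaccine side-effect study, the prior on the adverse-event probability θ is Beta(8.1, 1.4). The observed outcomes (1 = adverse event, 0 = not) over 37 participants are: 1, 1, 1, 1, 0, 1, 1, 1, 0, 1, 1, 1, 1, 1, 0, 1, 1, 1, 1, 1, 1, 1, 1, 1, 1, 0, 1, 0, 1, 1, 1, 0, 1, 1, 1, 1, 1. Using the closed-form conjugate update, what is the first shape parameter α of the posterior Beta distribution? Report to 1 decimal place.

39.1

The Beta prior is conjugate to a Binomial/Bernoulli likelihood; the update adds successes to α and failures to β.
Posterior: Beta(α+k, β+n−k) = Beta(8.1+31, 1.4+6) = Beta(39.1, 7.4).
Posterior α = 39.1.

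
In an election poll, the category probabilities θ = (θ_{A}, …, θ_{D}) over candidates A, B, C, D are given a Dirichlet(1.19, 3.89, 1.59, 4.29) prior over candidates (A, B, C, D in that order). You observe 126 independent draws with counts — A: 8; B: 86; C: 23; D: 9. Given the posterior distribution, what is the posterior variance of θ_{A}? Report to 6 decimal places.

0.000454

The Dirichlet prior is conjugate to the Multinomial likelihood: each posterior αⱼ = prior αⱼ + observed count nⱼ.
Posterior concentration: (9.19, 89.89, 24.59, 13.29), total = 136.96.
Var[θ_j] = α_j(Σα−α_j)/((Σα)²(Σα+1)) = 9.19·127.77/(136.96²·137.96) = 0.000454.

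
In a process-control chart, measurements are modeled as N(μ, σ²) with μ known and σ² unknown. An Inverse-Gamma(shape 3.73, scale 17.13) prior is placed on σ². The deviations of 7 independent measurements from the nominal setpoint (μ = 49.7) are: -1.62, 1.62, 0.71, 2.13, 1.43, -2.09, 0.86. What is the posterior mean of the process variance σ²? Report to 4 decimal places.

With known mean μ and an Inverse-Gamma(α, β) prior on σ², the Normal likelihood is conjugate: posterior is Inv-Gamma(α + n/2, β + Σ(xᵢ−μ)²/2).
Σ(xᵢ−μ)² = (-1.62)² + (1.62)² + (0.71)² + (2.13)² + (1.43)² + (-2.09)² + (0.86)² = 17.4424.
Posterior: Inv-Gamma(3.73 + 7/2, 17.13 + 17.4424/2) = Inv-Gamma(7.23, 25.85120).
E[σ²|data] = β/(α−1) = 25.85120/6.23 = 4.1495.

4.1495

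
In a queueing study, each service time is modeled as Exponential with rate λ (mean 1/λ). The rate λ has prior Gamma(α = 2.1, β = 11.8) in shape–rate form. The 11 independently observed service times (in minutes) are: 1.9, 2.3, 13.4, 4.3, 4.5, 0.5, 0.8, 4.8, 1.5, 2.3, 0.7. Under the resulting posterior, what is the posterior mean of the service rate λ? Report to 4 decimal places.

0.2684

With a Gamma(shape α, rate β) prior on the exponential rate λ, the posterior after n observations with total T = Σxᵢ is Gamma(α+n, β+T).
Sum of observations T = 37.0 minutes; n = 11.
Posterior: Gamma(2.1+11, 11.8+37.0) = Gamma(13.1, 48.8).
Posterior mean of λ = α/β = 13.1/48.8 = 0.2684.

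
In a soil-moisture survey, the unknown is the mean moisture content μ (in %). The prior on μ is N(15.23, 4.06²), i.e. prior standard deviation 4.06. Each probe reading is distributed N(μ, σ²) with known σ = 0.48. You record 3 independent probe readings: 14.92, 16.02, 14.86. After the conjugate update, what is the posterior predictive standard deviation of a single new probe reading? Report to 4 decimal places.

0.5539

For Normal data with known variance σ², a Normal(μ₀, σ₀²) prior on μ is conjugate. Posterior precision = 1/σ₀² + n/σ²; posterior mean is the precision-weighted average of μ₀ and x̄.
σ₀² = 4.06² = 16.4836, σ² = 0.48² = 0.2304; σ² + n·σ₀² = 0.2304 + 3·16.4836 = 49.6812.
Posterior precision = 1/σ₀² + n/σ² = 1/16.4836 + 3/0.2304 = (σ² + n·σ₀²)/(σ₀²σ²) = 49.6812/(16.4836·0.2304); posterior variance σₙ² = σ₀²σ²/(σ² + n·σ₀²) = 16.4836·0.2304/49.6812 = 0.076444.
Predictive variance for one new observation = σₙ² + σ² = 16.4836·0.2304/49.6812 + 0.2304 = σ²·(σ₀² + 49.6812)/49.6812 = 0.2304·66.1648/49.6812 = 0.306844; SD = √(0.2304·66.1648/49.6812) = 0.5539.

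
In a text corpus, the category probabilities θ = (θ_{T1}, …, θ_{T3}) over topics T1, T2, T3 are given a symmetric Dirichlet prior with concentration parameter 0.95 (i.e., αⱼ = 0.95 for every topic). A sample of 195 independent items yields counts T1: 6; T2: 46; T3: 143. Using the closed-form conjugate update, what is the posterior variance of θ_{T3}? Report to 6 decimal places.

The Dirichlet prior is conjugate to the Multinomial likelihood: each posterior αⱼ = prior αⱼ + observed count nⱼ.
Posterior concentration: (6.95, 46.95, 143.95), total = 197.85.
Var[θ_j] = α_j(Σα−α_j)/((Σα)²(Σα+1)) = 143.95·53.90/(197.85²·198.85) = 0.000997.

0.000997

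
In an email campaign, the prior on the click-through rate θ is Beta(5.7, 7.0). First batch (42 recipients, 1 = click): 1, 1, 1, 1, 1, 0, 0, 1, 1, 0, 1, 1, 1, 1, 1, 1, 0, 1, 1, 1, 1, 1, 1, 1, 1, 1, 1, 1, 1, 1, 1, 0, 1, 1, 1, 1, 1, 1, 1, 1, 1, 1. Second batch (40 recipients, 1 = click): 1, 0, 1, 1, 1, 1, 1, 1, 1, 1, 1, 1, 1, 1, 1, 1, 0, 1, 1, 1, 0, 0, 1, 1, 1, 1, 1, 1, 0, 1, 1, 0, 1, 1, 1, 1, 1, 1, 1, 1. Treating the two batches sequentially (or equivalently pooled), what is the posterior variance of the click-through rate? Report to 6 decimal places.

The Beta prior is conjugate to a Binomial/Bernoulli likelihood; the update adds successes to α and failures to β.
After batch 1: Beta(5.7+37, 7.0+5) = Beta(42.7, 12.0).
After batch 2: Beta(42.7+34, 12.0+6) = Beta(76.7, 18.0).
Var = αβ/((α+β)²(α+β+1)) = 76.7·18.0/(94.7²·95.7) = 0.001609.

0.001609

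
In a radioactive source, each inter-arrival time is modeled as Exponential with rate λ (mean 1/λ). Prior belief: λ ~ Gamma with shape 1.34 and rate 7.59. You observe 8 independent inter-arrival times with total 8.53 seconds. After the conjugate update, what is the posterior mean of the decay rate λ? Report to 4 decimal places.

With a Gamma(shape α, rate β) prior on the exponential rate λ, the posterior after n observations with total T = Σxᵢ is Gamma(α+n, β+T).
Posterior: Gamma(1.34+8, 7.59+8.53) = Gamma(9.34, 16.12).
Posterior mean of λ = α/β = 9.34/16.12 = 0.5794.

0.5794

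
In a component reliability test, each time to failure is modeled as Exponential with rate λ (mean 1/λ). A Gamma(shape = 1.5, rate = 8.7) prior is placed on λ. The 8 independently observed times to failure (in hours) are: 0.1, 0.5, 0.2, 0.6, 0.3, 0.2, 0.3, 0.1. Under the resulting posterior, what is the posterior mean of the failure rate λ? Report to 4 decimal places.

With a Gamma(shape α, rate β) prior on the exponential rate λ, the posterior after n observations with total T = Σxᵢ is Gamma(α+n, β+T).
Sum of observations T = 2.3 hours; n = 8.
Posterior: Gamma(1.5+8, 8.7+2.3) = Gamma(9.5, 11.0).
Posterior mean of λ = α/β = 9.5/11.0 = 0.8636.

0.8636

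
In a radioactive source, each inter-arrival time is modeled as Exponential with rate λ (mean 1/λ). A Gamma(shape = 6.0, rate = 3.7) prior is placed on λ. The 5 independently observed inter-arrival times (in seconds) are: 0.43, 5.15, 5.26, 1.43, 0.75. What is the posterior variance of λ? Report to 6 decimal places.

With a Gamma(shape α, rate β) prior on the exponential rate λ, the posterior after n observations with total T = Σxᵢ is Gamma(α+n, β+T).
Sum of observations T = 13.02 seconds; n = 5.
Posterior: Gamma(6.0+5, 3.7+13.02) = Gamma(11.0, 16.72).
Var = α/β² = 0.039348.

0.039348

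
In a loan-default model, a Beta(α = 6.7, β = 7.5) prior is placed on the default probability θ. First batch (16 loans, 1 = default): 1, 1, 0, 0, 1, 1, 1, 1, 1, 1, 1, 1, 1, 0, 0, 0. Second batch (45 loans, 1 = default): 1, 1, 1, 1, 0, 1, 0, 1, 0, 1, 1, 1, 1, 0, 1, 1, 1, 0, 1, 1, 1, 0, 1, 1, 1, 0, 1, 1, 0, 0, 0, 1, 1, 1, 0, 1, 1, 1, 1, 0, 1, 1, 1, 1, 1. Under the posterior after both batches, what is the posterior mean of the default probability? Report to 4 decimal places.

0.6742

The Beta prior is conjugate to a Binomial/Bernoulli likelihood; the update adds successes to α and failures to β.
After batch 1: Beta(6.7+11, 7.5+5) = Beta(17.7, 12.5).
After batch 2: Beta(17.7+33, 12.5+12) = Beta(50.7, 24.5).
Posterior mean = α/(α+β) = 50.7/75.2 = 0.6742.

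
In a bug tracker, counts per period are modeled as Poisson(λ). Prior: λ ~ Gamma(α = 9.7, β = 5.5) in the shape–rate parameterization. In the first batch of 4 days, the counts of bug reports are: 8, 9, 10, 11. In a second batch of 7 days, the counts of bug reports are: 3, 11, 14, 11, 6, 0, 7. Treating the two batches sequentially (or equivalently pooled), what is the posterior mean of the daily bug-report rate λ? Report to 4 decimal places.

With a Gamma(shape α, rate β) prior, the Poisson likelihood is conjugate: the posterior is Gamma(α + ΣXᵢ, β + n).
Batch 1: sum of counts S = 38 over n = 4 days.
After batch 1: Gamma(α+S, β+n) = Gamma(9.7+38, 5.5+4) = Gamma(47.7, 9.5).
Batch 2: sum of counts S = 52 over n = 7 days.
After batch 2: Gamma(α+S, β+n) = Gamma(47.7+52, 9.5+7) = Gamma(99.7, 16.5).
Posterior mean = α/β = 99.7/16.5 = 6.0424.

6.0424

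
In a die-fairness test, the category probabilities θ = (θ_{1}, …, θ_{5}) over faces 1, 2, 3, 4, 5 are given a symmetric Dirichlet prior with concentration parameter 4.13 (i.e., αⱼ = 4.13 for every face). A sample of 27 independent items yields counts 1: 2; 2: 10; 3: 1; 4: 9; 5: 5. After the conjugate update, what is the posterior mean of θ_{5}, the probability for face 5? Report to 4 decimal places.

The Dirichlet prior is conjugate to the Multinomial likelihood: each posterior αⱼ = prior αⱼ + observed count nⱼ.
Posterior concentration: (6.13, 14.13, 5.13, 13.13, 9.13), total = 47.65.
E[θ_{5}|data] = α_{5}/Σα = 9.13/47.65 = 0.1916.

0.1916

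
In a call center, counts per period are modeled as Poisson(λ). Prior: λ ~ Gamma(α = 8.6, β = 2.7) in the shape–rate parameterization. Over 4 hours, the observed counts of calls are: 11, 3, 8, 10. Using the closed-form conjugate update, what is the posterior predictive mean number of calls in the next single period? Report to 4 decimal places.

With a Gamma(shape α, rate β) prior, the Poisson likelihood is conjugate: the posterior is Gamma(α + ΣXᵢ, β + n).
Sum of counts S = 32 over n = 4 hours.
Posterior: Gamma(α+S, β+n) = Gamma(8.6+32, 2.7+4) = Gamma(40.6, 6.7).
The predictive distribution for one future period is NegBinom with mean α/β = 6.0597.

6.0597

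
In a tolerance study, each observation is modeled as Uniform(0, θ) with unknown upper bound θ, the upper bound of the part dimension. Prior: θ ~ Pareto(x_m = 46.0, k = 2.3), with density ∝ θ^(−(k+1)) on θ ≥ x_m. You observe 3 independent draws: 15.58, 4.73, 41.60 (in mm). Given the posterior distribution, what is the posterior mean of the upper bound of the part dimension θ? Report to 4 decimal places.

A Pareto(scale x_m, shape k) prior on the upper bound θ of Uniform(0, θ) is conjugate: posterior is Pareto(max(x_m, max xᵢ), k + n).
Sample maximum = 41.60; prior scale x_m = 46.0 → posterior scale = max = 46.00.
Posterior shape = 2.3 + 3 = 5.3.
E[θ|data] = k·x_m/(k−1) = 5.3·46.00/4.3 = 56.6977.

56.6977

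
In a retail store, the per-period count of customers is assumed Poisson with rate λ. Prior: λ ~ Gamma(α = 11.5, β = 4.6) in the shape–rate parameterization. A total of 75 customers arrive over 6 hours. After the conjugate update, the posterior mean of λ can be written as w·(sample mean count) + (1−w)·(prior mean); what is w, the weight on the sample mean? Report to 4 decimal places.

0.5660

With a Gamma(shape α, rate β) prior, the Poisson likelihood is conjugate: the posterior is Gamma(α + ΣXᵢ, β + n).
Posterior mean = (α₀+S)/(β₀+n) = [n/(β₀+n)]·(S/n) + [β₀/(β₀+n)]·(α₀/β₀), so only n and β₀ enter the weight.
Weight on data w = n/(β₀+n) = 6/(4.6+6) = 6/10.6 = 0.5660.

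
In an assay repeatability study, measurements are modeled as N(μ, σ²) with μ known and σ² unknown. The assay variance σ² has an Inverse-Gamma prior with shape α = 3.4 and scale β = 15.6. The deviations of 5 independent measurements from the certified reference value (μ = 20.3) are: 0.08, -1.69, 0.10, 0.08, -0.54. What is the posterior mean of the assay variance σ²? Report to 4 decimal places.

With known mean μ and an Inverse-Gamma(α, β) prior on σ², the Normal likelihood is conjugate: posterior is Inv-Gamma(α + n/2, β + Σ(xᵢ−μ)²/2).
Σ(xᵢ−μ)² = (0.08)² + (-1.69)² + (0.10)² + (0.08)² + (-0.54)² = 3.1705.
Posterior: Inv-Gamma(3.4 + 5/2, 15.6 + 3.1705/2) = Inv-Gamma(5.90, 17.18525).
E[σ²|data] = β/(α−1) = 17.18525/4.90 = 3.5072.

3.5072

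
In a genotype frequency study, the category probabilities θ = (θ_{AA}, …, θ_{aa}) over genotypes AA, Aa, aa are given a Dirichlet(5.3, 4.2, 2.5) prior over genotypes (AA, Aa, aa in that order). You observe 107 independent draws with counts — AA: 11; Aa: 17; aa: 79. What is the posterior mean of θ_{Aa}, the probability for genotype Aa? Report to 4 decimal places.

0.1782

The Dirichlet prior is conjugate to the Multinomial likelihood: each posterior αⱼ = prior αⱼ + observed count nⱼ.
Posterior concentration: (16.3, 21.2, 81.5), total = 119.0.
E[θ_{Aa}|data] = α_{Aa}/Σα = 21.2/119.0 = 0.1782.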